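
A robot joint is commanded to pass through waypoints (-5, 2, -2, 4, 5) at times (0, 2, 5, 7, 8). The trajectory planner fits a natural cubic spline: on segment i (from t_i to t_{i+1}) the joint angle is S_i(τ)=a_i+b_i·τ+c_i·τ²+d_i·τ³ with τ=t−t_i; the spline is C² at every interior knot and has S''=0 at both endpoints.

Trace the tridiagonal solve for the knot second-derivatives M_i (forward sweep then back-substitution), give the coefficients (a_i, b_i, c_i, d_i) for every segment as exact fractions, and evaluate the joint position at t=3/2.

  seg 0: a=-5 b=7477/1518 c=0 d=-541/1518
  seg 1: a=2 b=985/1518 c=-541/253 d=2243/4554
  seg 2: a=-2 b=848/759 c=1161/506 d=-1027/1518
  seg 3: a=4 b=1652/759 c=-893/506 d=893/1518
S(3/2) = 4799/4048

Δ: Δ0=7/2, Δ1=-4/3, Δ2=3, Δ3=1
row 1: diag=10, rhs=-29; c'=3/10, d'=-29/10
row 2: denom=10−3·3/10=91/10; d'=(26−3·-29/10)/(91/10)=347/91
row 3: denom=6−2·20/91=506/91; d'=(-12−2·347/91)/(506/91)=-893/253
back: M3=-893/253
back: M2=347/91−20/91·-893/253=1161/253
back: M1=-29/10−3/10·1161/253=-1082/253
M: M0=0, M1=-1082/253, M2=1161/253, M3=-893/253, M4=0
seg 0: a=-5, c=M0/2=0, d=(M1−M0)/(6·2)=-541/1518, b=Δ0−h0·(2M0+M1)/6=7477/1518
seg 1: a=2, c=M1/2=-541/253, d=(M2−M1)/(6·3)=2243/4554, b=Δ1−h1·(2M1+M2)/6=985/1518
seg 2: a=-2, c=M2/2=1161/506, d=(M3−M2)/(6·2)=-1027/1518, b=Δ2−h2·(2M2+M3)/6=848/759
seg 3: a=4, c=M3/2=-893/506, d=(M4−M3)/(6·1)=893/1518, b=Δ3−h3·(2M3+M4)/6=1652/759
t_q=3/2 → seg 0, τ=3/2; S=-5+7477/1518·τ+0·τ²+-541/1518·τ³=4799/4048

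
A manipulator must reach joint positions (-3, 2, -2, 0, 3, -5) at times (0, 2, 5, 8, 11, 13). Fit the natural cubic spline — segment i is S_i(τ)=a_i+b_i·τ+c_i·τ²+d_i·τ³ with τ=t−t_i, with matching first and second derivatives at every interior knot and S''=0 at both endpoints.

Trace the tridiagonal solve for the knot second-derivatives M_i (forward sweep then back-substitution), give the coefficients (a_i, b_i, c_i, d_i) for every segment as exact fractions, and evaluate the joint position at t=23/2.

  seg 0: a=-3 b=26051/7614 c=0 d=-877/3807
  seg 1: a=2 b=5003/7614 c=-1754/1269 d=16417/68526
  seg 2: a=-2 b=-4445/3807 c=5893/7614 d=-79/1458
  seg 3: a=0 b=15329/7614 c=1090/3807 d=-14255/68526
  seg 4: a=3 b=-7178/3807 c=-4025/2538 d=4025/15228
S(23/2) = 68783/40608

Δ: Δ0=5/2, Δ1=-4/3, Δ2=2/3, Δ3=1, Δ4=-4
row 1: diag=10, rhs=-23; c'=3/10, d'=-23/10
row 2: denom=12−3·3/10=111/10; d'=(12−3·-23/10)/(111/10)=63/37
row 3: denom=12−3·10/37=414/37; d'=(2−3·63/37)/(414/37)=-5/18
row 4: denom=10−3·37/138=423/46; d'=(-30−3·-5/18)/(423/46)=-4025/1269
back: M4=-4025/1269
back: M3=-5/18−37/138·-4025/1269=2180/3807
back: M2=63/37−10/37·2180/3807=5893/3807
back: M1=-23/10−3/10·5893/3807=-3508/1269
M: M0=0, M1=-3508/1269, M2=5893/3807, M3=2180/3807, M4=-4025/1269, M5=0
seg 0: a=-3, c=M0/2=0, d=(M1−M0)/(6·2)=-877/3807, b=Δ0−h0·(2M0+M1)/6=26051/7614
seg 1: a=2, c=M1/2=-1754/1269, d=(M2−M1)/(6·3)=16417/68526, b=Δ1−h1·(2M1+M2)/6=5003/7614
seg 2: a=-2, c=M2/2=5893/7614, d=(M3−M2)/(6·3)=-79/1458, b=Δ2−h2·(2M2+M3)/6=-4445/3807
seg 3: a=0, c=M3/2=1090/3807, d=(M4−M3)/(6·3)=-14255/68526, b=Δ3−h3·(2M3+M4)/6=15329/7614
seg 4: a=3, c=M4/2=-4025/2538, d=(M5−M4)/(6·2)=4025/15228, b=Δ4−h4·(2M4+M5)/6=-7178/3807
t_q=23/2 → seg 4, τ=1/2; S=3+-7178/3807·τ+-4025/2538·τ²+4025/15228·τ³=68783/40608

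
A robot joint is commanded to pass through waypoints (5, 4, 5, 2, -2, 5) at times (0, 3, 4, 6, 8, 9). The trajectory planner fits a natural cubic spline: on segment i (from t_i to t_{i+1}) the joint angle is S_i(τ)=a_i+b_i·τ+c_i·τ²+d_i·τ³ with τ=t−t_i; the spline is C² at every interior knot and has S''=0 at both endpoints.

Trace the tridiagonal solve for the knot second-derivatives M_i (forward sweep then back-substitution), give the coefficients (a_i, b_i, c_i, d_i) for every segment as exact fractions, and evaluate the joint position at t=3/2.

  seg 0: a=5 b=-1342/1407 c=0 d=97/1407
  seg 1: a=4 b=1277/1407 c=291/469 d=-743/1407
  seg 2: a=5 b=794/1407 c=-452/469 d=-55/1608
  seg 3: a=2 b=-10415/2814 c=-2193/1876 d=5683/5628
  seg 4: a=-2 b=10525/2814 c=9173/1876 d=-9173/5628
S(3/2) = 14265/3752

Δ: Δ0=-1/3, Δ1=1, Δ2=-3/2, Δ3=-2, Δ4=7
row 1: diag=8, rhs=8; c'=1/8, d'=1
row 2: denom=6−1·1/8=47/8; d'=(-15−1·1)/(47/8)=-128/47
row 3: denom=8−2·16/47=344/47; d'=(-3−2·-128/47)/(344/47)=115/344
row 4: denom=6−2·47/172=469/86; d'=(54−2·115/344)/(469/86)=9173/938
back: M4=9173/938
back: M3=115/344−47/172·9173/938=-2193/938
back: M2=-128/47−16/47·-2193/938=-904/469
back: M1=1−1/8·-904/469=582/469
M: M0=0, M1=582/469, M2=-904/469, M3=-2193/938, M4=9173/938, M5=0
seg 0: a=5, c=M0/2=0, d=(M1−M0)/(6·3)=97/1407, b=Δ0−h0·(2M0+M1)/6=-1342/1407
seg 1: a=4, c=M1/2=291/469, d=(M2−M1)/(6·1)=-743/1407, b=Δ1−h1·(2M1+M2)/6=1277/1407
seg 2: a=5, c=M2/2=-452/469, d=(M3−M2)/(6·2)=-55/1608, b=Δ2−h2·(2M2+M3)/6=794/1407
seg 3: a=2, c=M3/2=-2193/1876, d=(M4−M3)/(6·2)=5683/5628, b=Δ3−h3·(2M3+M4)/6=-10415/2814
seg 4: a=-2, c=M4/2=9173/1876, d=(M5−M4)/(6·1)=-9173/5628, b=Δ4−h4·(2M4+M5)/6=10525/2814
t_q=3/2 → seg 0, τ=3/2; S=5+-1342/1407·τ+0·τ²+97/1407·τ³=14265/3752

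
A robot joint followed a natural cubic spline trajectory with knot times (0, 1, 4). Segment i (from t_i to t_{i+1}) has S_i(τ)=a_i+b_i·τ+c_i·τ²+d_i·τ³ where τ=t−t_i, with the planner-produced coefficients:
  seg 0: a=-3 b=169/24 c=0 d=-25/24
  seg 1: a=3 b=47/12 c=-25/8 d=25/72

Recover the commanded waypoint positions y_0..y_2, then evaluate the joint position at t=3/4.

y_0 = S_0(0) = a_0 = -3
y_1 = S_1(0) = a_1 = 3
y_2 = S_1(3) = -4
t_q=3/4 is in segment 0 (τ=3/4); S_0(τ)=943/512

y_0=-3 y_1=3 y_2=-4
S(3/4) = 943/512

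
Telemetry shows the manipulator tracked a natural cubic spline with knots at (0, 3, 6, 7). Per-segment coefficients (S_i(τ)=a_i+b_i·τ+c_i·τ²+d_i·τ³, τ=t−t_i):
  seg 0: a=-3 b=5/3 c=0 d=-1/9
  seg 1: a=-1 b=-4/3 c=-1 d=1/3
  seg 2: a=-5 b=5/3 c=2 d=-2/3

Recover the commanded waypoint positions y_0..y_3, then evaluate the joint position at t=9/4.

y_0=-3 y_1=-1 y_2=-5 y_3=-2
S(9/4) = -33/64

y_0 = S_0(0) = a_0 = -3
y_1 = S_1(0) = a_1 = -1
y_2 = S_2(0) = a_2 = -5
y_3 = S_2(1) = -2
t_q=9/4 is in segment 0 (τ=9/4); S_0(τ)=-33/64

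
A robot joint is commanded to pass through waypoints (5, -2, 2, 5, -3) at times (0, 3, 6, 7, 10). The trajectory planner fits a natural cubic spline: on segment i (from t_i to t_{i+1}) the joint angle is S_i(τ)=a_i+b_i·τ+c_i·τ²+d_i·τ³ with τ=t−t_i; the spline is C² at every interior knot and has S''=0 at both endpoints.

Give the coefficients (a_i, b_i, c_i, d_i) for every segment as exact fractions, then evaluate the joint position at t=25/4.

Δ: Δ0=-7/3, Δ1=4/3, Δ2=3, Δ3=-8/3
row 1: diag=12, rhs=22; c'=1/4, d'=11/6
row 2: denom=8−3·1/4=29/4; d'=(10−3·11/6)/(29/4)=18/29
row 3: denom=8−1·4/29=228/29; d'=(-34−1·18/29)/(228/29)=-251/57
back: M3=-251/57
back: M2=18/29−4/29·-251/57=70/57
back: M1=11/6−1/4·70/57=29/19
M: M0=0, M1=29/19, M2=70/57, M3=-251/57, M4=0
seg 0: a=5, c=M0/2=0, d=(M1−M0)/(6·3)=29/342, b=Δ0−h0·(2M0+M1)/6=-353/114
seg 1: a=-2, c=M1/2=29/38, d=(M2−M1)/(6·3)=-17/1026, b=Δ1−h1·(2M1+M2)/6=-46/57
seg 2: a=2, c=M2/2=35/57, d=(M3−M2)/(6·1)=-107/114, b=Δ2−h2·(2M2+M3)/6=379/114
seg 3: a=5, c=M3/2=-251/114, d=(M4−M3)/(6·3)=251/1026, b=Δ3−h3·(2M3+M4)/6=33/19
t_q=25/4 → seg 2, τ=1/4; S=2+379/114·τ+35/57·τ²+-107/114·τ³=6943/2432

  seg 0: a=5 b=-353/114 c=0 d=29/342
  seg 1: a=-2 b=-46/57 c=29/38 d=-17/1026
  seg 2: a=2 b=379/114 c=35/57 d=-107/114
  seg 3: a=5 b=33/19 c=-251/114 d=251/1026
S(25/4) = 6943/2432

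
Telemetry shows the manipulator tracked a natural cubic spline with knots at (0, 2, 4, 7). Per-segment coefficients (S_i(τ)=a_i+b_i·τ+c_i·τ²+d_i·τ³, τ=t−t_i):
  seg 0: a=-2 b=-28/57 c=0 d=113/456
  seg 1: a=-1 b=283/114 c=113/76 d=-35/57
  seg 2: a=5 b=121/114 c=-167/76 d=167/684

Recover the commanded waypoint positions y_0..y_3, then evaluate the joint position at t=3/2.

y_0=-2 y_1=-1 y_2=5 y_3=-5
S(3/2) = -2311/1216

y_0 = S_0(0) = a_0 = -2
y_1 = S_1(0) = a_1 = -1
y_2 = S_2(0) = a_2 = 5
y_3 = S_2(3) = -5
t_q=3/2 is in segment 0 (τ=3/2); S_0(τ)=-2311/1216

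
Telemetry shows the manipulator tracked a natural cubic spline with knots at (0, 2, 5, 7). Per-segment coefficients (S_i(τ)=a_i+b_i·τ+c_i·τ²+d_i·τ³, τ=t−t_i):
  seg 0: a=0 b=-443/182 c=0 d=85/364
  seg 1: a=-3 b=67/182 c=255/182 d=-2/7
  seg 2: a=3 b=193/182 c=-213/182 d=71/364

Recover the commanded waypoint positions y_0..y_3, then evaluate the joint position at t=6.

y_0=0 y_1=-3 y_2=3 y_3=2
S(6) = 1123/364

y_0 = S_0(0) = a_0 = 0
y_1 = S_1(0) = a_1 = -3
y_2 = S_2(0) = a_2 = 3
y_3 = S_2(2) = 2
t_q=6 is in segment 2 (τ=1); S_2(τ)=1123/364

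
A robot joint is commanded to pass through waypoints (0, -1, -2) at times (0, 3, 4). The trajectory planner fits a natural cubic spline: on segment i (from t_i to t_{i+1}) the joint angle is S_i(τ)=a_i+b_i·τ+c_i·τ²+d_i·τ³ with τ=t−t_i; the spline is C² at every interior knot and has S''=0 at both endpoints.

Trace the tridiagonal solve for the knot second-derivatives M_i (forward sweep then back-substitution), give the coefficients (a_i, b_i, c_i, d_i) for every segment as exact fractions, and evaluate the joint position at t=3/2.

Δ: Δ0=-1/3, Δ1=-1
row 1: diag=8, rhs=-4; c'=1/8, d'=-1/2
back: M1=-1/2
M: M0=0, M1=-1/2, M2=0
seg 0: a=0, c=M0/2=0, d=(M1−M0)/(6·3)=-1/36, b=Δ0−h0·(2M0+M1)/6=-1/12
seg 1: a=-1, c=M1/2=-1/4, d=(M2−M1)/(6·1)=1/12, b=Δ1−h1·(2M1+M2)/6=-5/6
t_q=3/2 → seg 0, τ=3/2; S=0+-1/12·τ+0·τ²+-1/36·τ³=-7/32

  seg 0: a=0 b=-1/12 c=0 d=-1/36
  seg 1: a=-1 b=-5/6 c=-1/4 d=1/12
S(3/2) = -7/32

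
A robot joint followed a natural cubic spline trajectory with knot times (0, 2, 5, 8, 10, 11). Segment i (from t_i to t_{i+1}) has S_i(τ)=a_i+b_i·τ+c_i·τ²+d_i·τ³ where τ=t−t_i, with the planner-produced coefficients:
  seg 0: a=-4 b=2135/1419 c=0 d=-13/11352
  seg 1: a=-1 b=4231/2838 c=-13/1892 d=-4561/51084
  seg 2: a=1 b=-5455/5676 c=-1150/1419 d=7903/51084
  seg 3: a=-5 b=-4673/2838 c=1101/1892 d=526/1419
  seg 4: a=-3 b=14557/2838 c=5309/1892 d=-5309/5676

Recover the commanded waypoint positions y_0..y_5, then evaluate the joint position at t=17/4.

y_0=-4 y_1=-1 y_2=1 y_3=-5 y_4=-3 y_5=4
S(17/4) = 14339/11008

y_0 = S_0(0) = a_0 = -4
y_1 = S_1(0) = a_1 = -1
y_2 = S_2(0) = a_2 = 1
y_3 = S_3(0) = a_3 = -5
y_4 = S_4(0) = a_4 = -3
y_5 = S_4(1) = 4
t_q=17/4 is in segment 1 (τ=9/4); S_1(τ)=14339/11008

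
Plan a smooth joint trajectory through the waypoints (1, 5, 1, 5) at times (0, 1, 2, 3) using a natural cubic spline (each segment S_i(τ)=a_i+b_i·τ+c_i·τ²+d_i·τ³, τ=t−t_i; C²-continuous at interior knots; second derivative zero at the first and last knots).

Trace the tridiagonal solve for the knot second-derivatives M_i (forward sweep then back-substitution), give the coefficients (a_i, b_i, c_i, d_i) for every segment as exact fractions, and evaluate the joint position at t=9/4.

  seg 0: a=1 b=20/3 c=0 d=-8/3
  seg 1: a=5 b=-4/3 c=-8 d=16/3
  seg 2: a=1 b=-4/3 c=8 d=-8/3
S(9/4) = 9/8

Δ: Δ0=4, Δ1=-4, Δ2=4
row 1: diag=4, rhs=-48; c'=1/4, d'=-12
row 2: denom=4−1·1/4=15/4; d'=(48−1·-12)/(15/4)=16
back: M2=16
back: M1=-12−1/4·16=-16
M: M0=0, M1=-16, M2=16, M3=0
seg 0: a=1, c=M0/2=0, d=(M1−M0)/(6·1)=-8/3, b=Δ0−h0·(2M0+M1)/6=20/3
seg 1: a=5, c=M1/2=-8, d=(M2−M1)/(6·1)=16/3, b=Δ1−h1·(2M1+M2)/6=-4/3
seg 2: a=1, c=M2/2=8, d=(M3−M2)/(6·1)=-8/3, b=Δ2−h2·(2M2+M3)/6=-4/3
t_q=9/4 → seg 2, τ=1/4; S=1+-4/3·τ+8·τ²+-8/3·τ³=9/8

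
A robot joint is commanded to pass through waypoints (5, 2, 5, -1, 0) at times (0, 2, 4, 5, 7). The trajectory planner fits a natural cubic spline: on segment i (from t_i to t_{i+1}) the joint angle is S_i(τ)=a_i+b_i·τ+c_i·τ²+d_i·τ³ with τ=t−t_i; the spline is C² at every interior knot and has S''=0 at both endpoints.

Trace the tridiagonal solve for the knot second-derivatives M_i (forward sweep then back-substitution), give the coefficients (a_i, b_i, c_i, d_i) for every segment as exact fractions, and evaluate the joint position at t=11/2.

Δ: Δ0=-3/2, Δ1=3/2, Δ2=-6, Δ3=1/2
row 1: diag=8, rhs=18; c'=1/4, d'=9/4
row 2: denom=6−2·1/4=11/2; d'=(-45−2·9/4)/(11/2)=-9
row 3: denom=6−1·2/11=64/11; d'=(39−1·-9)/(64/11)=33/4
back: M3=33/4
back: M2=-9−2/11·33/4=-21/2
back: M1=9/4−1/4·-21/2=39/8
M: M0=0, M1=39/8, M2=-21/2, M3=33/4, M4=0
seg 0: a=5, c=M0/2=0, d=(M1−M0)/(6·2)=13/32, b=Δ0−h0·(2M0+M1)/6=-25/8
seg 1: a=2, c=M1/2=39/16, d=(M2−M1)/(6·2)=-41/32, b=Δ1−h1·(2M1+M2)/6=7/4
seg 2: a=5, c=M2/2=-21/4, d=(M3−M2)/(6·1)=25/8, b=Δ2−h2·(2M2+M3)/6=-31/8
seg 3: a=-1, c=M3/2=33/8, d=(M4−M3)/(6·2)=-11/16, b=Δ3−h3·(2M3+M4)/6=-5
t_q=11/2 → seg 3, τ=1/2; S=-1+-5·τ+33/8·τ²+-11/16·τ³=-327/128

  seg 0: a=5 b=-25/8 c=0 d=13/32
  seg 1: a=2 b=7/4 c=39/16 d=-41/32
  seg 2: a=5 b=-31/8 c=-21/4 d=25/8
  seg 3: a=-1 b=-5 c=33/8 d=-11/16
S(11/2) = -327/128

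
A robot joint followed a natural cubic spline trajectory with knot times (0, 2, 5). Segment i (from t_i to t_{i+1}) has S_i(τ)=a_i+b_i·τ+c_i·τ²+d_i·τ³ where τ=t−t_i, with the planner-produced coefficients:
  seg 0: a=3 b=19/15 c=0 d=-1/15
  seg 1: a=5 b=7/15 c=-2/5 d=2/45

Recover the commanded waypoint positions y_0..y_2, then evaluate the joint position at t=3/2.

y_0 = S_0(0) = a_0 = 3
y_1 = S_1(0) = a_1 = 5
y_2 = S_1(3) = 4
t_q=3/2 is in segment 0 (τ=3/2); S_0(τ)=187/40

y_0=3 y_1=5 y_2=4
S(3/2) = 187/40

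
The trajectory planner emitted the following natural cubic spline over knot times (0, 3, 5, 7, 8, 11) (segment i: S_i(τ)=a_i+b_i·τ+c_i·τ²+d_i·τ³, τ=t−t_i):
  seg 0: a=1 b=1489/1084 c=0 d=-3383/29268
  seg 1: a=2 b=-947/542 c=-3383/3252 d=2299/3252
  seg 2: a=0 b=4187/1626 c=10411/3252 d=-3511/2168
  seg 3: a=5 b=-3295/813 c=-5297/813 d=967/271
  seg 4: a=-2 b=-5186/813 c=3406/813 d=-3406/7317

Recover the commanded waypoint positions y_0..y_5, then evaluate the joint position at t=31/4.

y_0 = S_0(0) = a_0 = 1
y_1 = S_1(0) = a_1 = 2
y_2 = S_2(0) = a_2 = 0
y_3 = S_3(0) = a_3 = 5
y_4 = S_4(0) = a_4 = -2
y_5 = S_4(3) = 4
t_q=31/4 is in segment 3 (τ=3/4); S_3(τ)=-3455/17344

y_0=1 y_1=2 y_2=0 y_3=5 y_4=-2 y_5=4
S(31/4) = -3455/17344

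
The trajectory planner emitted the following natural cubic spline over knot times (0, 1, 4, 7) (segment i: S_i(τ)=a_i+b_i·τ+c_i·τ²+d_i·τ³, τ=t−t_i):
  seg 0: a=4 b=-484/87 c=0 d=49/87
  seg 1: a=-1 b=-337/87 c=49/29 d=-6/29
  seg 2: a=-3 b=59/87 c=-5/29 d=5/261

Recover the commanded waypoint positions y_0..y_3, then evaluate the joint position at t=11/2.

y_0 = S_0(0) = a_0 = 4
y_1 = S_1(0) = a_1 = -1
y_2 = S_2(0) = a_2 = -3
y_3 = S_2(3) = -2
t_q=11/2 is in segment 2 (τ=3/2); S_2(τ)=-535/232

y_0=4 y_1=-1 y_2=-3 y_3=-2
S(11/2) = -535/232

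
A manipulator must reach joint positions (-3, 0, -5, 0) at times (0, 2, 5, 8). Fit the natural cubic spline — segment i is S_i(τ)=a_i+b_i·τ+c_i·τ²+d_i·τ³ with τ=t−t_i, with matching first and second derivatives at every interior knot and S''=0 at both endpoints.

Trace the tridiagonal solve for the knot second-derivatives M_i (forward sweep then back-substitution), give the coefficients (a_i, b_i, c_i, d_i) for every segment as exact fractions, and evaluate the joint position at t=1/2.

Δ: Δ0=3/2, Δ1=-5/3, Δ2=5/3
row 1: diag=10, rhs=-19; c'=3/10, d'=-19/10
row 2: denom=12−3·3/10=111/10; d'=(20−3·-19/10)/(111/10)=257/111
back: M2=257/111
back: M1=-19/10−3/10·257/111=-96/37
M: M0=0, M1=-96/37, M2=257/111, M3=0
seg 0: a=-3, c=M0/2=0, d=(M1−M0)/(6·2)=-8/37, b=Δ0−h0·(2M0+M1)/6=175/74
seg 1: a=0, c=M1/2=-48/37, d=(M2−M1)/(6·3)=545/1998, b=Δ1−h1·(2M1+M2)/6=-17/74
seg 2: a=-5, c=M2/2=257/222, d=(M3−M2)/(6·3)=-257/1998, b=Δ2−h2·(2M2+M3)/6=-24/37
t_q=1/2 → seg 0, τ=1/2; S=-3+175/74·τ+0·τ²+-8/37·τ³=-273/148

  seg 0: a=-3 b=175/74 c=0 d=-8/37
  seg 1: a=0 b=-17/74 c=-48/37 d=545/1998
  seg 2: a=-5 b=-24/37 c=257/222 d=-257/1998
S(1/2) = -273/148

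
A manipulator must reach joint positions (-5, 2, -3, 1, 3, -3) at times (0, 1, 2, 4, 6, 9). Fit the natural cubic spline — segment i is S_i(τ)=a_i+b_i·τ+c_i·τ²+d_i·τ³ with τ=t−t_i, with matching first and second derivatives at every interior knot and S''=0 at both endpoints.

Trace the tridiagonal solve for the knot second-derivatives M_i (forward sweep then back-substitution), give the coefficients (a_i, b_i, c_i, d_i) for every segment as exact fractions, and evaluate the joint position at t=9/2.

  seg 0: a=-5 b=4162/397 c=0 d=-1383/397
  seg 1: a=2 b=13/397 c=-4149/397 d=2151/397
  seg 2: a=-3 b=-1832/397 c=2304/397 d=-991/794
  seg 3: a=1 b=1438/397 c=-669/397 d=297/1588
  seg 4: a=3 b=-347/397 c=-447/794 d=149/2382
S(9/2) = 30657/12704

Δ: Δ0=7, Δ1=-5, Δ2=2, Δ3=1, Δ4=-2
row 1: diag=4, rhs=-72; c'=1/4, d'=-18
row 2: denom=6−1·1/4=23/4; d'=(42−1·-18)/(23/4)=240/23
row 3: denom=8−2·8/23=168/23; d'=(-6−2·240/23)/(168/23)=-103/28
row 4: denom=10−2·23/84=397/42; d'=(-18−2·-103/28)/(397/42)=-447/397
back: M4=-447/397
back: M3=-103/28−23/84·-447/397=-1338/397
back: M2=240/23−8/23·-1338/397=4608/397
back: M1=-18−1/4·4608/397=-8298/397
M: M0=0, M1=-8298/397, M2=4608/397, M3=-1338/397, M4=-447/397, M5=0
seg 0: a=-5, c=M0/2=0, d=(M1−M0)/(6·1)=-1383/397, b=Δ0−h0·(2M0+M1)/6=4162/397
seg 1: a=2, c=M1/2=-4149/397, d=(M2−M1)/(6·1)=2151/397, b=Δ1−h1·(2M1+M2)/6=13/397
seg 2: a=-3, c=M2/2=2304/397, d=(M3−M2)/(6·2)=-991/794, b=Δ2−h2·(2M2+M3)/6=-1832/397
seg 3: a=1, c=M3/2=-669/397, d=(M4−M3)/(6·2)=297/1588, b=Δ3−h3·(2M3+M4)/6=1438/397
seg 4: a=3, c=M4/2=-447/794, d=(M5−M4)/(6·3)=149/2382, b=Δ4−h4·(2M4+M5)/6=-347/397
t_q=9/2 → seg 3, τ=1/2; S=1+1438/397·τ+-669/397·τ²+297/1588·τ³=30657/12704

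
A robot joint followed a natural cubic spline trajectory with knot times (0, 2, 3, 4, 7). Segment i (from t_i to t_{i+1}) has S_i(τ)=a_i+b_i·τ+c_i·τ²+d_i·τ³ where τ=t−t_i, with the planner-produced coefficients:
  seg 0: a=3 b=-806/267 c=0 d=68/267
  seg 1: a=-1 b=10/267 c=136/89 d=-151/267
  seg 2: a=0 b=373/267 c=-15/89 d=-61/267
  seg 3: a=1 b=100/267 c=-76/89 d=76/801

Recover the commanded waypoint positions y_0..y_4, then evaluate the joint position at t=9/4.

y_0=3 y_1=-1 y_2=0 y_3=1 y_4=-3
S(9/4) = -5149/5696

y_0 = S_0(0) = a_0 = 3
y_1 = S_1(0) = a_1 = -1
y_2 = S_2(0) = a_2 = 0
y_3 = S_3(0) = a_3 = 1
y_4 = S_3(3) = -3
t_q=9/4 is in segment 1 (τ=1/4); S_1(τ)=-5149/5696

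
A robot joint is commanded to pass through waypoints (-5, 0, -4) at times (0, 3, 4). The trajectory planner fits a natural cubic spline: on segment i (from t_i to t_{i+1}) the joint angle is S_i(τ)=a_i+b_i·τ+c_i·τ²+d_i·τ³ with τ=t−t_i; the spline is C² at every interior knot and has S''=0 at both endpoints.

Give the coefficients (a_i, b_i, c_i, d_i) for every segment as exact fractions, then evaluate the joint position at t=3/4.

Δ: Δ0=5/3, Δ1=-4
row 1: diag=8, rhs=-34; c'=1/8, d'=-17/4
back: M1=-17/4
M: M0=0, M1=-17/4, M2=0
seg 0: a=-5, c=M0/2=0, d=(M1−M0)/(6·3)=-17/72, b=Δ0−h0·(2M0+M1)/6=91/24
seg 1: a=0, c=M1/2=-17/8, d=(M2−M1)/(6·1)=17/24, b=Δ1−h1·(2M1+M2)/6=-31/12
t_q=3/4 → seg 0, τ=3/4; S=-5+91/24·τ+0·τ²+-17/72·τ³=-1155/512

  seg 0: a=-5 b=91/24 c=0 d=-17/72
  seg 1: a=0 b=-31/12 c=-17/8 d=17/24
S(3/4) = -1155/512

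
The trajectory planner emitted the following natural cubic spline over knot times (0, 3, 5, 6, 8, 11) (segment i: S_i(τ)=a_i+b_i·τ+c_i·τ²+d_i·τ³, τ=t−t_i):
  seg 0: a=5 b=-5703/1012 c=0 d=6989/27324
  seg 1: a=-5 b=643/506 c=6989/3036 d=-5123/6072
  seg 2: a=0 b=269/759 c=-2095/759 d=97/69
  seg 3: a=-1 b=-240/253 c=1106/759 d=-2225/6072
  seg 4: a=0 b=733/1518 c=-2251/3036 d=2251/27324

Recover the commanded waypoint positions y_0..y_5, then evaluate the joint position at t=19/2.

y_0=5 y_1=-5 y_2=0 y_3=-1 y_4=0 y_5=-3
S(19/2) = -5391/8096

y_0 = S_0(0) = a_0 = 5
y_1 = S_1(0) = a_1 = -5
y_2 = S_2(0) = a_2 = 0
y_3 = S_3(0) = a_3 = -1
y_4 = S_4(0) = a_4 = 0
y_5 = S_4(3) = -3
t_q=19/2 is in segment 4 (τ=3/2); S_4(τ)=-5391/8096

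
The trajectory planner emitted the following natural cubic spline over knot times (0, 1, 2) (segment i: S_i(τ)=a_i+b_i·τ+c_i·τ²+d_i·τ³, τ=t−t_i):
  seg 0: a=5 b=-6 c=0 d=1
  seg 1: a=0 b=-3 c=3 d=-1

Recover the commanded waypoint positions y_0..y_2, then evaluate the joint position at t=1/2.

y_0=5 y_1=0 y_2=-1
S(1/2) = 17/8

y_0 = S_0(0) = a_0 = 5
y_1 = S_1(0) = a_1 = 0
y_2 = S_1(1) = -1
t_q=1/2 is in segment 0 (τ=1/2); S_0(τ)=17/8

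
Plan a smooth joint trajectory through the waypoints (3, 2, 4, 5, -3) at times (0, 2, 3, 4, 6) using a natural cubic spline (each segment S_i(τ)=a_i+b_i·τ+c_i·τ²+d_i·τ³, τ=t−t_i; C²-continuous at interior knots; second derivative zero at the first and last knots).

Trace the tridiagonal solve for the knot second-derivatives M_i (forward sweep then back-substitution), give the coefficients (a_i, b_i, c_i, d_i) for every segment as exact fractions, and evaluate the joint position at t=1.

Δ: Δ0=-1/2, Δ1=2, Δ2=1, Δ3=-4
row 1: diag=6, rhs=15; c'=1/6, d'=5/2
row 2: denom=4−1·1/6=23/6; d'=(-6−1·5/2)/(23/6)=-51/23
row 3: denom=6−1·6/23=132/23; d'=(-30−1·-51/23)/(132/23)=-213/44
back: M3=-213/44
back: M2=-51/23−6/23·-213/44=-21/22
back: M1=5/2−1/6·-21/22=117/44
M: M0=0, M1=117/44, M2=-21/22, M3=-213/44, M4=0
seg 0: a=3, c=M0/2=0, d=(M1−M0)/(6·2)=39/176, b=Δ0−h0·(2M0+M1)/6=-61/44
seg 1: a=2, c=M1/2=117/88, d=(M2−M1)/(6·1)=-53/88, b=Δ1−h1·(2M1+M2)/6=14/11
seg 2: a=4, c=M2/2=-21/44, d=(M3−M2)/(6·1)=-57/88, b=Δ2−h2·(2M2+M3)/6=17/8
seg 3: a=5, c=M3/2=-213/88, d=(M4−M3)/(6·2)=71/176, b=Δ3−h3·(2M3+M4)/6=-17/22
t_q=1 → seg 0, τ=1; S=3+-61/44·τ+0·τ²+39/176·τ³=323/176

  seg 0: a=3 b=-61/44 c=0 d=39/176
  seg 1: a=2 b=14/11 c=117/88 d=-53/88
  seg 2: a=4 b=17/8 c=-21/44 d=-57/88
  seg 3: a=5 b=-17/22 c=-213/88 d=71/176
S(1) = 323/176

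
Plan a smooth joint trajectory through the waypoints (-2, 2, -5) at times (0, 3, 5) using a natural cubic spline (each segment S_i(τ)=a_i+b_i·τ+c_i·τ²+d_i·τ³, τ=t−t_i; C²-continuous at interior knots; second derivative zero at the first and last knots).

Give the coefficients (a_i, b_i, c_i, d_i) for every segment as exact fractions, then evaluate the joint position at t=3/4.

Δ: Δ0=4/3, Δ1=-7/2
row 1: diag=10, rhs=-29; c'=1/5, d'=-29/10
back: M1=-29/10
M: M0=0, M1=-29/10, M2=0
seg 0: a=-2, c=M0/2=0, d=(M1−M0)/(6·3)=-29/180, b=Δ0−h0·(2M0+M1)/6=167/60
seg 1: a=2, c=M1/2=-29/20, d=(M2−M1)/(6·2)=29/120, b=Δ1−h1·(2M1+M2)/6=-47/30
t_q=3/4 → seg 0, τ=3/4; S=-2+167/60·τ+0·τ²+-29/180·τ³=5/256

  seg 0: a=-2 b=167/60 c=0 d=-29/180
  seg 1: a=2 b=-47/30 c=-29/20 d=29/120
S(3/4) = 5/256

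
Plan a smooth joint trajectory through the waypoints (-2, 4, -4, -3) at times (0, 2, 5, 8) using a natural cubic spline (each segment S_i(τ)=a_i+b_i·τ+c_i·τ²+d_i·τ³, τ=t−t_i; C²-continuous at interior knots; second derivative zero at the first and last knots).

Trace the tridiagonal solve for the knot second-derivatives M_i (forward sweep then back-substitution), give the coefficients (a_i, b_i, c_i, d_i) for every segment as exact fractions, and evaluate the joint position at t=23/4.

  seg 0: a=-2 b=487/111 c=0 d=-77/222
  seg 1: a=4 b=25/111 c=-77/37 d=124/333
  seg 2: a=-4 b=-245/111 c=47/37 d=-47/333
S(23/4) = -11841/2368

Δ: Δ0=3, Δ1=-8/3, Δ2=1/3
row 1: diag=10, rhs=-34; c'=3/10, d'=-17/5
row 2: denom=12−3·3/10=111/10; d'=(18−3·-17/5)/(111/10)=94/37
back: M2=94/37
back: M1=-17/5−3/10·94/37=-154/37
M: M0=0, M1=-154/37, M2=94/37, M3=0
seg 0: a=-2, c=M0/2=0, d=(M1−M0)/(6·2)=-77/222, b=Δ0−h0·(2M0+M1)/6=487/111
seg 1: a=4, c=M1/2=-77/37, d=(M2−M1)/(6·3)=124/333, b=Δ1−h1·(2M1+M2)/6=25/111
seg 2: a=-4, c=M2/2=47/37, d=(M3−M2)/(6·3)=-47/333, b=Δ2−h2·(2M2+M3)/6=-245/111
t_q=23/4 → seg 2, τ=3/4; S=-4+-245/111·τ+47/37·τ²+-47/333·τ³=-11841/2368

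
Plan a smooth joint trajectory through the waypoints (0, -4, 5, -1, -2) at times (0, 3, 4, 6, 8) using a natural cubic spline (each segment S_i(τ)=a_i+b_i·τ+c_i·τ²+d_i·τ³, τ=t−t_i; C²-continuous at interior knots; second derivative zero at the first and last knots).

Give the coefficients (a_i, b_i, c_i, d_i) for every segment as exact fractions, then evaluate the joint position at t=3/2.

Δ: Δ0=-4/3, Δ1=9, Δ2=-3, Δ3=-1/2
row 1: diag=8, rhs=62; c'=1/8, d'=31/4
row 2: denom=6−1·1/8=47/8; d'=(-72−1·31/4)/(47/8)=-638/47
row 3: denom=8−2·16/47=344/47; d'=(15−2·-638/47)/(344/47)=1981/344
back: M3=1981/344
back: M2=-638/47−16/47·1981/344=-668/43
back: M1=31/4−1/8·-668/43=1667/172
M: M0=0, M1=1667/172, M2=-668/43, M3=1981/344, M4=0
seg 0: a=0, c=M0/2=0, d=(M1−M0)/(6·3)=1667/3096, b=Δ0−h0·(2M0+M1)/6=-6377/1032
seg 1: a=-4, c=M1/2=1667/344, d=(M2−M1)/(6·1)=-4339/1032, b=Δ1−h1·(2M1+M2)/6=4313/516
seg 2: a=5, c=M2/2=-334/43, d=(M3−M2)/(6·2)=7325/4128, b=Δ2−h2·(2M2+M3)/6=5611/1032
seg 3: a=-1, c=M3/2=1981/688, d=(M4−M3)/(6·2)=-1981/4128, b=Δ3−h3·(2M3+M4)/6=-2239/516
t_q=3/2 → seg 0, τ=3/2; S=0+-6377/1032·τ+0·τ²+1667/3096·τ³=-20507/2752

  seg 0: a=0 b=-6377/1032 c=0 d=1667/3096
  seg 1: a=-4 b=4313/516 c=1667/344 d=-4339/1032
  seg 2: a=5 b=5611/1032 c=-334/43 d=7325/4128
  seg 3: a=-1 b=-2239/516 c=1981/688 d=-1981/4128
S(3/2) = -20507/2752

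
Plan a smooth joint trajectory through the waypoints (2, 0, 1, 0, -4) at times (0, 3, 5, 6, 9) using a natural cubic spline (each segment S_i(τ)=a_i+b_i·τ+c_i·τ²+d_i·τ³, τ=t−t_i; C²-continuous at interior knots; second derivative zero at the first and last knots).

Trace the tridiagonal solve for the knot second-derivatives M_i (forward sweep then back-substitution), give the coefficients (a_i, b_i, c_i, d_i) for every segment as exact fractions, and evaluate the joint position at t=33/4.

  seg 0: a=2 b=-351/292 c=0 d=469/7884
  seg 1: a=0 b=59/146 c=469/876 d=-427/1752
  seg 2: a=1 b=-83/219 c=-203/219 d=67/219
  seg 3: a=0 b=-96/73 c=-2/219 d=2/1971
S(33/4) = -6993/2336

Δ: Δ0=-2/3, Δ1=1/2, Δ2=-1, Δ3=-4/3
row 1: diag=10, rhs=7; c'=1/5, d'=7/10
row 2: denom=6−2·1/5=28/5; d'=(-9−2·7/10)/(28/5)=-13/7
row 3: denom=8−1·5/28=219/28; d'=(-2−1·-13/7)/(219/28)=-4/219
back: M3=-4/219
back: M2=-13/7−5/28·-4/219=-406/219
back: M1=7/10−1/5·-406/219=469/438
M: M0=0, M1=469/438, M2=-406/219, M3=-4/219, M4=0
seg 0: a=2, c=M0/2=0, d=(M1−M0)/(6·3)=469/7884, b=Δ0−h0·(2M0+M1)/6=-351/292
seg 1: a=0, c=M1/2=469/876, d=(M2−M1)/(6·2)=-427/1752, b=Δ1−h1·(2M1+M2)/6=59/146
seg 2: a=1, c=M2/2=-203/219, d=(M3−M2)/(6·1)=67/219, b=Δ2−h2·(2M2+M3)/6=-83/219
seg 3: a=0, c=M3/2=-2/219, d=(M4−M3)/(6·3)=2/1971, b=Δ3−h3·(2M3+M4)/6=-96/73
t_q=33/4 → seg 3, τ=9/4; S=0+-96/73·τ+-2/219·τ²+2/1971·τ³=-6993/2336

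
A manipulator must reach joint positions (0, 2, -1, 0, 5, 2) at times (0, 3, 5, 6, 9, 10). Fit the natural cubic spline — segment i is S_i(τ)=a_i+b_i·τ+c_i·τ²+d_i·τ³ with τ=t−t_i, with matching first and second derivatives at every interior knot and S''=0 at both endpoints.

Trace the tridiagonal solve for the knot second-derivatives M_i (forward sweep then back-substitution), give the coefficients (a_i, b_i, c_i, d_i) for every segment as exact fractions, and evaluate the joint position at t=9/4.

  seg 0: a=0 b=2401/1500 c=0 d=-467/4500
  seg 1: a=2 b=-901/750 c=-467/500 d=1177/3000
  seg 2: a=-1 b=-86/375 c=71/50 d=-143/750
  seg 3: a=0 b=1529/750 c=106/125 d=-81/250
  seg 4: a=5 b=-608/375 c=-517/250 d=517/750
S(9/4) = 77421/32000

Δ: Δ0=2/3, Δ1=-3/2, Δ2=1, Δ3=5/3, Δ4=-3
row 1: diag=10, rhs=-13; c'=1/5, d'=-13/10
row 2: denom=6−2·1/5=28/5; d'=(15−2·-13/10)/(28/5)=22/7
row 3: denom=8−1·5/28=219/28; d'=(4−1·22/7)/(219/28)=8/73
row 4: denom=8−3·28/73=500/73; d'=(-28−3·8/73)/(500/73)=-517/125
back: M4=-517/125
back: M3=8/73−28/73·-517/125=212/125
back: M2=22/7−5/28·212/125=71/25
back: M1=-13/10−1/5·71/25=-467/250
M: M0=0, M1=-467/250, M2=71/25, M3=212/125, M4=-517/125, M5=0
seg 0: a=0, c=M0/2=0, d=(M1−M0)/(6·3)=-467/4500, b=Δ0−h0·(2M0+M1)/6=2401/1500
seg 1: a=2, c=M1/2=-467/500, d=(M2−M1)/(6·2)=1177/3000, b=Δ1−h1·(2M1+M2)/6=-901/750
seg 2: a=-1, c=M2/2=71/50, d=(M3−M2)/(6·1)=-143/750, b=Δ2−h2·(2M2+M3)/6=-86/375
seg 3: a=0, c=M3/2=106/125, d=(M4−M3)/(6·3)=-81/250, b=Δ3−h3·(2M3+M4)/6=1529/750
seg 4: a=5, c=M4/2=-517/250, d=(M5−M4)/(6·1)=517/750, b=Δ4−h4·(2M4+M5)/6=-608/375
t_q=9/4 → seg 0, τ=9/4; S=0+2401/1500·τ+0·τ²+-467/4500·τ³=77421/32000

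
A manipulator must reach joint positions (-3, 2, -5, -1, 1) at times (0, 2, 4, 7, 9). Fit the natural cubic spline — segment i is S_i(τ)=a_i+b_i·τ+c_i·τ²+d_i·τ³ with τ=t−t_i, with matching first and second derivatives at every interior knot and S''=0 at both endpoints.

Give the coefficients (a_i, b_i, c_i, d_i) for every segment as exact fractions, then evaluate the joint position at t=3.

Δ: Δ0=5/2, Δ1=-7/2, Δ2=4/3, Δ3=1
row 1: diag=8, rhs=-36; c'=1/4, d'=-9/2
row 2: denom=10−2·1/4=19/2; d'=(29−2·-9/2)/(19/2)=4
row 3: denom=10−3·6/19=172/19; d'=(-2−3·4)/(172/19)=-133/86
back: M3=-133/86
back: M2=4−6/19·-133/86=193/43
back: M1=-9/2−1/4·193/43=-967/172
M: M0=0, M1=-967/172, M2=193/43, M3=-133/86, M4=0
seg 0: a=-3, c=M0/2=0, d=(M1−M0)/(6·2)=-967/2064, b=Δ0−h0·(2M0+M1)/6=2257/516
seg 1: a=2, c=M1/2=-967/344, d=(M2−M1)/(6·2)=1739/2064, b=Δ1−h1·(2M1+M2)/6=-161/129
seg 2: a=-5, c=M2/2=193/86, d=(M3−M2)/(6·3)=-173/516, b=Δ2−h2·(2M2+M3)/6=-1229/516
seg 3: a=-1, c=M3/2=-133/172, d=(M4−M3)/(6·2)=133/1032, b=Δ3−h3·(2M3+M4)/6=262/129
t_q=3 → seg 1, τ=1; S=2+-161/129·τ+-967/344·τ²+1739/2064·τ³=-837/688

  seg 0: a=-3 b=2257/516 c=0 d=-967/2064
  seg 1: a=2 b=-161/129 c=-967/344 d=1739/2064
  seg 2: a=-5 b=-1229/516 c=193/86 d=-173/516
  seg 3: a=-1 b=262/129 c=-133/172 d=133/1032
S(3) = -837/688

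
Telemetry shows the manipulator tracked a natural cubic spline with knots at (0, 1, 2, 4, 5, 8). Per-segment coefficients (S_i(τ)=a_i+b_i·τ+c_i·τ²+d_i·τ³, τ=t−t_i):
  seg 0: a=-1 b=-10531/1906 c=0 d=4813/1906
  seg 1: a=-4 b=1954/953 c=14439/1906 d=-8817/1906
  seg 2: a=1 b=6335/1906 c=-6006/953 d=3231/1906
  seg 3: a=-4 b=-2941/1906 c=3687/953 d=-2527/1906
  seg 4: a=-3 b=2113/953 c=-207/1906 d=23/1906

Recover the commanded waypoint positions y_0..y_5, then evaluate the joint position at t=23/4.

y_0 = S_0(0) = a_0 = -1
y_1 = S_1(0) = a_1 = -4
y_2 = S_2(0) = a_2 = 1
y_3 = S_3(0) = a_3 = -4
y_4 = S_4(0) = a_4 = -3
y_5 = S_4(3) = 3
t_q=23/4 is in segment 4 (τ=3/4); S_4(τ)=-169935/121984

y_0=-1 y_1=-4 y_2=1 y_3=-4 y_4=-3 y_5=3
S(23/4) = -169935/121984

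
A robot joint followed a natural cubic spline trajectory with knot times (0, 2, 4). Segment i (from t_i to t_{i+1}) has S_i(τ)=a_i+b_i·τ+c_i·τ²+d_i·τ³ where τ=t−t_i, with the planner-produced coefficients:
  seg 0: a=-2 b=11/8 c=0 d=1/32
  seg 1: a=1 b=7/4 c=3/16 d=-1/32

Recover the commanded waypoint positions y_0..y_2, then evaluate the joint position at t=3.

y_0 = S_0(0) = a_0 = -2
y_1 = S_1(0) = a_1 = 1
y_2 = S_1(2) = 5
t_q=3 is in segment 1 (τ=1); S_1(τ)=93/32

y_0=-2 y_1=1 y_2=5
S(3) = 93/32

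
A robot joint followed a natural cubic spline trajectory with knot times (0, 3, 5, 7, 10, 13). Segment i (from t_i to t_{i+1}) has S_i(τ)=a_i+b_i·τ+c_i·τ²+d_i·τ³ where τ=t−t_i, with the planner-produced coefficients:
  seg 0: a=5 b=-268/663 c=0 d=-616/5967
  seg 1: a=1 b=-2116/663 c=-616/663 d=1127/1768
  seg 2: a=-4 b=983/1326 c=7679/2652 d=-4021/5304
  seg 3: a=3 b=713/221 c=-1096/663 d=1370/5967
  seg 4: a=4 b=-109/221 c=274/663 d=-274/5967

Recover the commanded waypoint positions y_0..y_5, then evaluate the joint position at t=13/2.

y_0=5 y_1=1 y_2=-4 y_3=3 y_4=4 y_5=5
S(13/2) = 15111/14144

y_0 = S_0(0) = a_0 = 5
y_1 = S_1(0) = a_1 = 1
y_2 = S_2(0) = a_2 = -4
y_3 = S_3(0) = a_3 = 3
y_4 = S_4(0) = a_4 = 4
y_5 = S_4(3) = 5
t_q=13/2 is in segment 2 (τ=3/2); S_2(τ)=15111/14144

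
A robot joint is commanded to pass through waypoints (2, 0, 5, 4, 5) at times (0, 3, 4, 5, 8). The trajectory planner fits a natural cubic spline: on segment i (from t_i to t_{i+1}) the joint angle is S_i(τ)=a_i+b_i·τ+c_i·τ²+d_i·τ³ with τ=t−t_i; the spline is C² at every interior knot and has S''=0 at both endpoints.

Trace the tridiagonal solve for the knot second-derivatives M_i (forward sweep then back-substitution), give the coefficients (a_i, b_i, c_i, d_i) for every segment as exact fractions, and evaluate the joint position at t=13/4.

  seg 0: a=2 b=-167/48 c=0 d=5/16
  seg 1: a=0 b=119/24 c=45/16 d=-133/48
  seg 2: a=5 b=109/48 c=-11/2 d=107/48
  seg 3: a=4 b=-49/24 c=19/16 d=-19/144
S(13/4) = 1405/1024

Δ: Δ0=-2/3, Δ1=5, Δ2=-1, Δ3=1/3
row 1: diag=8, rhs=34; c'=1/8, d'=17/4
row 2: denom=4−1·1/8=31/8; d'=(-36−1·17/4)/(31/8)=-322/31
row 3: denom=8−1·8/31=240/31; d'=(8−1·-322/31)/(240/31)=19/8
back: M3=19/8
back: M2=-322/31−8/31·19/8=-11
back: M1=17/4−1/8·-11=45/8
M: M0=0, M1=45/8, M2=-11, M3=19/8, M4=0
seg 0: a=2, c=M0/2=0, d=(M1−M0)/(6·3)=5/16, b=Δ0−h0·(2M0+M1)/6=-167/48
seg 1: a=0, c=M1/2=45/16, d=(M2−M1)/(6·1)=-133/48, b=Δ1−h1·(2M1+M2)/6=119/24
seg 2: a=5, c=M2/2=-11/2, d=(M3−M2)/(6·1)=107/48, b=Δ2−h2·(2M2+M3)/6=109/48
seg 3: a=4, c=M3/2=19/16, d=(M4−M3)/(6·3)=-19/144, b=Δ3−h3·(2M3+M4)/6=-49/24
t_q=13/4 → seg 1, τ=1/4; S=0+119/24·τ+45/16·τ²+-133/48·τ³=1405/1024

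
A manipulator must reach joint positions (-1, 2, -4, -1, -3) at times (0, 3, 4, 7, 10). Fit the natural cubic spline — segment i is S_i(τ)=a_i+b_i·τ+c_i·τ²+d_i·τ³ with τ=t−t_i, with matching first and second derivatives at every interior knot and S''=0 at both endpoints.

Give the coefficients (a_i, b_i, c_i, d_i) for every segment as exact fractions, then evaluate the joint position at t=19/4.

  seg 0: a=-1 b=463/114 c=0 d=-349/1026
  seg 1: a=2 b=-292/57 c=-349/114 d=83/38
  seg 2: a=-4 b=-535/114 c=199/57 d=-545/1026
  seg 3: a=-1 b=109/57 c=-49/38 d=49/342
S(19/4) = -14057/2432

Δ: Δ0=1, Δ1=-6, Δ2=1, Δ3=-2/3
row 1: diag=8, rhs=-42; c'=1/8, d'=-21/4
row 2: denom=8−1·1/8=63/8; d'=(42−1·-21/4)/(63/8)=6
row 3: denom=12−3·8/21=76/7; d'=(-10−3·6)/(76/7)=-49/19
back: M3=-49/19
back: M2=6−8/21·-49/19=398/57
back: M1=-21/4−1/8·398/57=-349/57
M: M0=0, M1=-349/57, M2=398/57, M3=-49/19, M4=0
seg 0: a=-1, c=M0/2=0, d=(M1−M0)/(6·3)=-349/1026, b=Δ0−h0·(2M0+M1)/6=463/114
seg 1: a=2, c=M1/2=-349/114, d=(M2−M1)/(6·1)=83/38, b=Δ1−h1·(2M1+M2)/6=-292/57
seg 2: a=-4, c=M2/2=199/57, d=(M3−M2)/(6·3)=-545/1026, b=Δ2−h2·(2M2+M3)/6=-535/114
seg 3: a=-1, c=M3/2=-49/38, d=(M4−M3)/(6·3)=49/342, b=Δ3−h3·(2M3+M4)/6=109/57
t_q=19/4 → seg 2, τ=3/4; S=-4+-535/114·τ+199/57·τ²+-545/1026·τ³=-14057/2432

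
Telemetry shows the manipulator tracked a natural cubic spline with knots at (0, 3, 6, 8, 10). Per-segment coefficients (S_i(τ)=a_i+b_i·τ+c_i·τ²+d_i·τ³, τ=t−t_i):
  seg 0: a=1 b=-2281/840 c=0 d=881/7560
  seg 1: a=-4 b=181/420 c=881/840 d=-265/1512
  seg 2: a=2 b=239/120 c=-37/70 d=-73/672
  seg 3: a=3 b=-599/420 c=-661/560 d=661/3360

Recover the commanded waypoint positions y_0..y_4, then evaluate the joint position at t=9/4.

y_0=1 y_1=-4 y_2=2 y_3=3 y_4=-3
S(9/4) = -9683/2560

y_0 = S_0(0) = a_0 = 1
y_1 = S_1(0) = a_1 = -4
y_2 = S_2(0) = a_2 = 2
y_3 = S_3(0) = a_3 = 3
y_4 = S_3(2) = -3
t_q=9/4 is in segment 0 (τ=9/4); S_0(τ)=-9683/2560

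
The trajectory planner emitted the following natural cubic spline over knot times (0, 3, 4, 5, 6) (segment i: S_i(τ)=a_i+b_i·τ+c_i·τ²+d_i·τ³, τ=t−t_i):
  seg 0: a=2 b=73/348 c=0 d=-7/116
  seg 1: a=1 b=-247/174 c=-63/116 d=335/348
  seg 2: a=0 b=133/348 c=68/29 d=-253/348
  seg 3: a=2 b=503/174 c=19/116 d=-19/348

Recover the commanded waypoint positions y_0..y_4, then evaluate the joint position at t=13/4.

y_0 = S_0(0) = a_0 = 2
y_1 = S_1(0) = a_1 = 1
y_2 = S_2(0) = a_2 = 0
y_3 = S_3(0) = a_3 = 2
y_4 = S_3(1) = 5
t_q=13/4 is in segment 1 (τ=1/4); S_1(τ)=4649/7424

y_0=2 y_1=1 y_2=0 y_3=2 y_4=5
S(13/4) = 4649/7424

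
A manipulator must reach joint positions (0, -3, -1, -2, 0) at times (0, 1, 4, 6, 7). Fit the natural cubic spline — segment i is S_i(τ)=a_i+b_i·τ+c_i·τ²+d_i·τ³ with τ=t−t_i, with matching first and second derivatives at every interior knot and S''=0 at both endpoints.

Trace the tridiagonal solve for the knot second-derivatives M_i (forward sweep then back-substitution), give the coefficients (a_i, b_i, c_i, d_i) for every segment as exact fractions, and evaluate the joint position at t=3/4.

Δ: Δ0=-3, Δ1=2/3, Δ2=-1/2, Δ3=2
row 1: diag=8, rhs=22; c'=3/8, d'=11/4
row 2: denom=10−3·3/8=71/8; d'=(-7−3·11/4)/(71/8)=-122/71
row 3: denom=6−2·16/71=394/71; d'=(15−2·-122/71)/(394/71)=1309/394
back: M3=1309/394
back: M2=-122/71−16/71·1309/394=-486/197
back: M1=11/4−3/8·-486/197=724/197
M: M0=0, M1=724/197, M2=-486/197, M3=1309/394, M4=0
seg 0: a=0, c=M0/2=0, d=(M1−M0)/(6·1)=362/591, b=Δ0−h0·(2M0+M1)/6=-2135/591
seg 1: a=-3, c=M1/2=362/197, d=(M2−M1)/(6·3)=-605/1773, b=Δ1−h1·(2M1+M2)/6=-1049/591
seg 2: a=-1, c=M2/2=-243/197, d=(M3−M2)/(6·2)=2281/4728, b=Δ2−h2·(2M2+M3)/6=22/591
seg 3: a=-2, c=M3/2=1309/788, d=(M4−M3)/(6·1)=-1309/2364, b=Δ3−h3·(2M3+M4)/6=1055/1182
t_q=3/4 → seg 0, τ=3/4; S=0+-2135/591·τ+0·τ²+362/591·τ³=-15451/6304

  seg 0: a=0 b=-2135/591 c=0 d=362/591
  seg 1: a=-3 b=-1049/591 c=362/197 d=-605/1773
  seg 2: a=-1 b=22/591 c=-243/197 d=2281/4728
  seg 3: a=-2 b=1055/1182 c=1309/788 d=-1309/2364
S(3/4) = -15451/6304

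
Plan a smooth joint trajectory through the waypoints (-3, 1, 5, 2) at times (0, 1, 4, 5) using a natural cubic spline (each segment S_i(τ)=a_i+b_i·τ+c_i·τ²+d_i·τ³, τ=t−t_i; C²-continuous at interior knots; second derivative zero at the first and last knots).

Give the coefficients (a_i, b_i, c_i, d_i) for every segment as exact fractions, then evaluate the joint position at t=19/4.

Δ: Δ0=4, Δ1=4/3, Δ2=-3
row 1: diag=8, rhs=-16; c'=3/8, d'=-2
row 2: denom=8−3·3/8=55/8; d'=(-26−3·-2)/(55/8)=-32/11
back: M2=-32/11
back: M1=-2−3/8·-32/11=-10/11
M: M0=0, M1=-10/11, M2=-32/11, M3=0
seg 0: a=-3, c=M0/2=0, d=(M1−M0)/(6·1)=-5/33, b=Δ0−h0·(2M0+M1)/6=137/33
seg 1: a=1, c=M1/2=-5/11, d=(M2−M1)/(6·3)=-1/9, b=Δ1−h1·(2M1+M2)/6=122/33
seg 2: a=5, c=M2/2=-16/11, d=(M3−M2)/(6·1)=16/33, b=Δ2−h2·(2M2+M3)/6=-67/33
t_q=19/4 → seg 2, τ=3/4; S=5+-67/33·τ+-16/11·τ²+16/33·τ³=63/22

  seg 0: a=-3 b=137/33 c=0 d=-5/33
  seg 1: a=1 b=122/33 c=-5/11 d=-1/9
  seg 2: a=5 b=-67/33 c=-16/11 d=16/33
S(19/4) = 63/22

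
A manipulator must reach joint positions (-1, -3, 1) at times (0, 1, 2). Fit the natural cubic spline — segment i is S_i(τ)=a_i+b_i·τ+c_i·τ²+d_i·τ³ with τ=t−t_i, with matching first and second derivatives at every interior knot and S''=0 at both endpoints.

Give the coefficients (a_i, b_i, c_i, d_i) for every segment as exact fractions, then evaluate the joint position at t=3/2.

Δ: Δ0=-2, Δ1=4
row 1: diag=4, rhs=36; c'=1/4, d'=9
back: M1=9
M: M0=0, M1=9, M2=0
seg 0: a=-1, c=M0/2=0, d=(M1−M0)/(6·1)=3/2, b=Δ0−h0·(2M0+M1)/6=-7/2
seg 1: a=-3, c=M1/2=9/2, d=(M2−M1)/(6·1)=-3/2, b=Δ1−h1·(2M1+M2)/6=1
t_q=3/2 → seg 1, τ=1/2; S=-3+1·τ+9/2·τ²+-3/2·τ³=-25/16

  seg 0: a=-1 b=-7/2 c=0 d=3/2
  seg 1: a=-3 b=1 c=9/2 d=-3/2
S(3/2) = -25/16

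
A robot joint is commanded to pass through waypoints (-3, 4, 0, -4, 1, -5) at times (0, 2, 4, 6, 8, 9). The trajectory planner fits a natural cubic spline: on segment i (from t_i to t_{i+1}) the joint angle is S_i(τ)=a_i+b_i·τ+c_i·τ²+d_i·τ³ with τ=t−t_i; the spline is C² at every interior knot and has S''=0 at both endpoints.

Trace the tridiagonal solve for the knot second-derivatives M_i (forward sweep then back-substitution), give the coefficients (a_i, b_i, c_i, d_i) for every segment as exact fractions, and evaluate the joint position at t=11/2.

Δ: Δ0=7/2, Δ1=-2, Δ2=-2, Δ3=5/2, Δ4=-6
row 1: diag=8, rhs=-33; c'=1/4, d'=-33/8
row 2: denom=8−2·1/4=15/2; d'=(0−2·-33/8)/(15/2)=11/10
row 3: denom=8−2·4/15=112/15; d'=(27−2·11/10)/(112/15)=93/28
row 4: denom=6−2·15/56=153/28; d'=(-51−2·93/28)/(153/28)=-538/51
back: M4=-538/51
back: M3=93/28−15/56·-538/51=209/34
back: M2=11/10−4/15·209/34=-55/102
back: M1=-33/8−1/4·-55/102=-407/102
M: M0=0, M1=-407/102, M2=-55/102, M3=209/34, M4=-538/51, M5=0
seg 0: a=-3, c=M0/2=0, d=(M1−M0)/(6·2)=-407/1224, b=Δ0−h0·(2M0+M1)/6=739/153
seg 1: a=4, c=M1/2=-407/204, d=(M2−M1)/(6·2)=44/153, b=Δ1−h1·(2M1+M2)/6=257/306
seg 2: a=0, c=M2/2=-55/204, d=(M3−M2)/(6·2)=341/612, b=Δ2−h2·(2M2+M3)/6=-1129/306
seg 3: a=-4, c=M3/2=209/68, d=(M4−M3)/(6·2)=-1703/1224, b=Δ3−h3·(2M3+M4)/6=587/306
seg 4: a=1, c=M4/2=-269/51, d=(M5−M4)/(6·1)=269/153, b=Δ4−h4·(2M4+M5)/6=-380/153
t_q=11/2 → seg 2, τ=3/2; S=0+-1129/306·τ+-55/204·τ²+341/612·τ³=-409/96

  seg 0: a=-3 b=739/153 c=0 d=-407/1224
  seg 1: a=4 b=257/306 c=-407/204 d=44/153
  seg 2: a=0 b=-1129/306 c=-55/204 d=341/612
  seg 3: a=-4 b=587/306 c=209/68 d=-1703/1224
  seg 4: a=1 b=-380/153 c=-269/51 d=269/153
S(11/2) = -409/96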